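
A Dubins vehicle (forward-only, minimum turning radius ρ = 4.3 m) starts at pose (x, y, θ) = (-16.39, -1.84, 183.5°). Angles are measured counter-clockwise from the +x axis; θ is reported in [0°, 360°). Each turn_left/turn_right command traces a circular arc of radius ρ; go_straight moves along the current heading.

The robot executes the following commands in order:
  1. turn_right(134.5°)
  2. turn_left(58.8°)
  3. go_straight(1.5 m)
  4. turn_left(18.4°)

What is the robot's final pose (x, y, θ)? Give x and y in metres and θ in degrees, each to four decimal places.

(-20.1316, 12.0619, 126.2000°)

set_pose: (x, y, θ) = (-16.3900, -1.8400, 183.5000°), ρ = 4.3
turn_right(134.5°): centre at ρ to the right, rotate −134.5° → (-19.8978, 5.2730, 49.0000°)
turn_left(58.8°): centre at ρ to the left, rotate +58.8° → (-19.0489, 9.4086, 107.8000°)
go_straight(1.5): x += 1.5·cos θ, y += 1.5·sin θ → (-19.5074, 10.8368, 107.8000°)
turn_left(18.4°): centre at ρ to the left, rotate +18.4° → (-20.1316, 12.0619, 126.2000°)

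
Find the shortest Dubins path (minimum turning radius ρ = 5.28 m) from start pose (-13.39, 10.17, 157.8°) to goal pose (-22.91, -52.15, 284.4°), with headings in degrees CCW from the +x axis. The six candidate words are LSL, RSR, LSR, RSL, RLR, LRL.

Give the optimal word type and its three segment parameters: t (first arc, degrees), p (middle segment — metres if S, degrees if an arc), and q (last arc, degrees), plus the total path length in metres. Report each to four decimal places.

LSL: t = 109.7400°, p = 56.1701 m, q = 16.8600°, L = 67.8367 m

Let ψ = atan2(Δy, Δx) = atan2(-62.32, -9.52) = -98.6854° be the start→goal bearing.
Normalize: d = |goal − start| / ρ = 63.042944/5.28 = 11.939952, α = (θ_start − ψ) mod 360° = 256.4854° = 4.476514 rad, β = (θ_goal − ψ) mod 360° = 23.0854° = 0.402915 rad.
Common terms: sin α = -0.972310, cos α = -0.233694, sin β = 0.392102, cos β = 0.919922, cos(α−β) = -0.596225, d² = 142.562443. Work in radians in the unit-radius frame; every candidate has L = ρ·(t + p + q).
LSL: p² = 2 + d² − 2cos(α−β) + 2d(sin α − sin β) = 113.172860; p = √p² = 10.638273; φ = atan2(cos β − cos α, d + sin α − sin β) = 0.108654 rad; t = (φ − α) mod 2π = 1.915325 rad, q = (β − φ) mod 2π = 0.294262 rad → L = 5.28·(1.915325 + 10.638273 + 0.294262) = 5.28·12.847860 = 67.836702 m
RSR: p² = 2 + d² − 2cos(α−β) + 2d(sin β − sin α) = 178.336924; p = √p² = 13.354285; φ = atan2(cos α − cos β, d − sin α + sin β) = -0.086493 rad; t = (α − φ) mod 2π = 4.563007 rad, q = (φ − β) mod 2π = 5.793777 rad → L = 5.28·(4.563007 + 13.354285 + 5.793777) = 5.28·23.711069 = 125.194442 m
LSR: p² = d² − 2 + 2cos(α−β) + 2d(sin α + sin β) = 125.514677; p = √p² = 11.203333; φ = atan2(−cos α − cos β, d + sin α + sin β) − atan2(−2, p) = 0.116322 rad; t = (φ − α) mod 2π = 1.922993 rad, q = (φ − β) mod 2π = 5.996592 rad → L = 5.28·(1.922993 + 11.203333 + 5.996592) = 5.28·19.122918 = 100.969009 m
RSL: p² = d² − 2 + 2cos(α−β) − 2d(sin α + sin β) = 153.225309; p = √p² = 12.378421; φ = atan2(cos α + cos β, d − sin α − sin β) − atan2(2, p) = -0.105432 rad; t = (α − φ) mod 2π = 4.581946 rad, q = (β − φ) mod 2π = 0.508348 rad → L = 5.28·(4.581946 + 12.378421 + 0.508348) = 5.28·17.468715 = 92.234814 m
RLR: c = (6 − d² + 2cos(α−β) + 2d(sin α − sin β))/8 = -21.292116, |c| > 1 → infeasible
LRL: c = (6 − d² + 2cos(α−β) − 2d(sin α − sin β))/8 = -13.146608, |c| > 1 → infeasible
Shortest: LSL with L = 67.836702 m ≈ 67.8367 m
Convert LSL to answer units (arcs ×180/π): t = 1.915325·180/π = 109.7400°, p = ρ·p = 5.28·10.638273 = 56.1701 m, q = 0.294262·180/π = 16.8600°, L = 67.8367 m.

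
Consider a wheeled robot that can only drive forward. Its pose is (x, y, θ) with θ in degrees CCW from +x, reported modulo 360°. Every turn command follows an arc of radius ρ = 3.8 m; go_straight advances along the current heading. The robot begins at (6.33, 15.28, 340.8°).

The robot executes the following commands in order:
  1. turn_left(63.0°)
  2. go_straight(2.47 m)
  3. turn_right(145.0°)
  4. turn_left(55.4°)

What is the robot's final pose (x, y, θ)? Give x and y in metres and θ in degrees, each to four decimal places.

set_pose: (x, y, θ) = (6.3300, 15.2800, 340.8000°), ρ = 3.8
turn_left(63.0°): centre at ρ to the left, rotate +63.0° → (10.2098, 16.1259, 403.8000° ≡ 43.8000°)
go_straight(2.47): x += 2.47·cos θ, y += 2.47·sin θ → (11.9926, 17.8355, 43.8000°)
turn_right(145.0°): centre at ρ to the right, rotate −145.0° → (18.3504, 14.3548, -101.2000° ≡ 258.8000°)
turn_left(55.4°): centre at ρ to the left, rotate +55.4° → (19.3537, 10.9674, 314.2000°)

(19.3537, 10.9674, 314.2000°)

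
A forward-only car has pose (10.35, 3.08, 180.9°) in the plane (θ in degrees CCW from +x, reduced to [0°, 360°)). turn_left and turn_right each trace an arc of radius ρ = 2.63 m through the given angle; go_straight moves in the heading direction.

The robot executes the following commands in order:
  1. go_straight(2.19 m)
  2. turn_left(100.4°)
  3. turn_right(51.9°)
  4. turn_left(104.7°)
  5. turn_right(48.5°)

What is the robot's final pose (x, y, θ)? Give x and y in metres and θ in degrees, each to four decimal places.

(7.2729, -8.0622, 285.6000°)

set_pose: (x, y, θ) = (10.3500, 3.0800, 180.9000°), ρ = 2.63
go_straight(2.19): x += 2.19·cos θ, y += 2.19·sin θ → (8.1603, 3.0456, 180.9000°)
turn_left(100.4°): centre at ρ to the left, rotate +100.4° → (5.6226, -0.0994, 281.3000°)
turn_right(51.9°): centre at ρ to the right, rotate −51.9° → (5.0404, -2.3263, 229.4000°)
turn_left(104.7°): centre at ρ to the left, rotate +104.7° → (5.8885, -6.4037, 334.1000°)
turn_right(48.5°): centre at ρ to the right, rotate −48.5° → (7.2729, -8.0622, 285.6000°)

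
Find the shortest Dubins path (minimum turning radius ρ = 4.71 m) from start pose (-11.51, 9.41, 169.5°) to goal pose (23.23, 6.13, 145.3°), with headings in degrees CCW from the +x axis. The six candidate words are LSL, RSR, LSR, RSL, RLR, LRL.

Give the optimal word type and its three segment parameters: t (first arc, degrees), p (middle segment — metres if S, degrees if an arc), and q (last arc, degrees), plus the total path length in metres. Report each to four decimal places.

LSL: t = 186.1202°, p = 33.0134 m, q = 149.6798°, L = 60.6179 m

Let ψ = atan2(Δy, Δx) = atan2(-3.28, 34.74) = -5.3936° be the start→goal bearing.
Normalize: d = |goal − start| / ρ = 34.894498/4.71 = 7.408598, α = (θ_start − ψ) mod 360° = 174.8936° = 3.052470 rad, β = (θ_goal − ψ) mod 360° = 150.6936° = 2.630100 rad.
Common terms: sin α = 0.089005, cos α = -0.996031, sin β = 0.489479, cos β = -0.872015, cos(α−β) = 0.912120, d² = 54.887329. Work in radians in the unit-radius frame; every candidate has L = ρ·(t + p + q).
LSL: p² = 2 + d² − 2cos(α−β) + 2d(sin α − sin β) = 49.129181; p = √p² = 7.009221; φ = atan2(cos β − cos α, d + sin α − sin β) = 0.017694 rad; t = (φ − α) mod 2π = 3.248410 rad, q = (β − φ) mod 2π = 2.612406 rad → L = 4.71·(3.248410 + 7.009221 + 2.612406) = 4.71·12.870037 = 60.617873 m
RSR: p² = 2 + d² − 2cos(α−β) + 2d(sin β − sin α) = 60.996996; p = √p² = 7.810057; φ = atan2(cos α − cos β, d − sin α + sin β) = -0.015880 rad; t = (α − φ) mod 2π = 3.068349 rad, q = (φ − β) mod 2π = 3.637206 rad → L = 4.71·(3.068349 + 7.810057 + 3.637206) = 4.71·14.515612 = 68.368534 m
LSR: p² = d² − 2 + 2cos(α−β) + 2d(sin α + sin β) = 63.283087; p = √p² = 7.955067; φ = atan2(−cos α − cos β, d + sin α + sin β) − atan2(−2, p) = 0.476061 rad; t = (φ − α) mod 2π = 3.706776 rad, q = (φ − β) mod 2π = 4.129146 rad → L = 4.71·(3.706776 + 7.955067 + 4.129146) = 4.71·15.790989 = 74.375559 m
RSL: p² = d² − 2 + 2cos(α−β) − 2d(sin α + sin β) = 46.140052; p = √p² = 6.792647; φ = atan2(cos α + cos β, d − sin α − sin β) − atan2(2, p) = -0.553317 rad; t = (α − φ) mod 2π = 3.605787 rad, q = (β − φ) mod 2π = 3.183417 rad → L = 4.71·(3.605787 + 6.792647 + 3.183417) = 4.71·13.581850 = 63.970516 m
RLR: c = (6 − d² + 2cos(α−β) + 2d(sin α − sin β))/8 = -6.624625, |c| > 1 → infeasible
LRL: c = (6 − d² + 2cos(α−β) − 2d(sin α − sin β))/8 = -5.141148, |c| > 1 → infeasible
Shortest: LSL with L = 60.617873 m ≈ 60.6179 m
Convert LSL to answer units (arcs ×180/π): t = 3.248410·180/π = 186.1202°, p = ρ·p = 4.71·7.009221 = 33.0134 m, q = 2.612406·180/π = 149.6798°, L = 60.6179 m.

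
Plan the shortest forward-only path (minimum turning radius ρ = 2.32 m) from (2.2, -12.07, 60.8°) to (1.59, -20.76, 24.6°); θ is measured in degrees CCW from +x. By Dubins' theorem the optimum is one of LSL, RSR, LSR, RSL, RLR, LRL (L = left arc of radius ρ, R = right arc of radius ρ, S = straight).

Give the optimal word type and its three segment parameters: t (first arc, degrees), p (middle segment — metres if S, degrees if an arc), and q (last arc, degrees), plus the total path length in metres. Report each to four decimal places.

LSL: t = 212.5349°, p = 7.7255 m, q = 111.2651°, L = 20.8367 m

Let ψ = atan2(Δy, Δx) = atan2(-8.69, -0.61) = -94.0153° be the start→goal bearing.
Normalize: d = |goal − start| / ρ = 8.711383/2.32 = 3.754907, α = (θ_start − ψ) mod 360° = 154.8153° = 2.702037 rad, β = (θ_goal − ψ) mod 360° = 118.6153° = 2.070228 rad.
Common terms: sin α = 0.425537, cos α = -0.904941, sin β = 0.877855, cos β = -0.478927, cos(α−β) = 0.806960, d² = 14.099324. Work in radians in the unit-radius frame; every candidate has L = ρ·(t + p + q).
LSL: p² = 2 + d² − 2cos(α−β) + 2d(sin α − sin β) = 11.088582; p = √p² = 3.329952; φ = atan2(cos β − cos α, d + sin α − sin β) = 0.128286 rad; t = (φ − α) mod 2π = 3.709434 rad, q = (β − φ) mod 2π = 1.941942 rad → L = 2.32·(3.709434 + 3.329952 + 1.941942) = 2.32·8.981328 = 20.836682 m
RSR: p² = 2 + d² − 2cos(α−β) + 2d(sin β − sin α) = 17.882224; p = √p² = 4.228738; φ = atan2(cos α − cos β, d − sin α + sin β) = -0.100914 rad; t = (α − φ) mod 2π = 2.802951 rad, q = (φ − β) mod 2π = 4.112043 rad → L = 2.32·(2.802951 + 4.228738 + 4.112043) = 2.32·11.143732 = 25.853459 m
LSR: p² = d² − 2 + 2cos(α−β) + 2d(sin α + sin β) = 23.501476; p = √p² = 4.847832; φ = atan2(−cos α − cos β, d + sin α + sin β) − atan2(−2, p) = 0.658332 rad; t = (φ − α) mod 2π = 4.239480 rad, q = (φ − β) mod 2π = 4.871289 rad → L = 2.32·(4.239480 + 4.847832 + 4.871289) = 2.32·13.958601 = 32.383955 m
RSL: p² = d² − 2 + 2cos(α−β) − 2d(sin α + sin β) = 3.925013; p = √p² = 1.981165; φ = atan2(cos α + cos β, d − sin α − sin β) − atan2(2, p) = -1.304033 rad; t = (α − φ) mod 2π = 4.006070 rad, q = (β − φ) mod 2π = 3.374261 rad → L = 2.32·(4.006070 + 1.981165 + 3.374261) = 2.32·9.361496 = 21.718670 m
RLR: c = (6 − d² + 2cos(α−β) + 2d(sin α − sin β))/8 = -1.235278, |c| > 1 → infeasible
LRL: c = (6 − d² + 2cos(α−β) − 2d(sin α − sin β))/8 = -0.386073; p = 2π − arccos c = 4.316019 rad; φ = atan2(cos β − cos α, d + sin α − sin β) = 0.128286 rad; t = (φ − α + p/2) mod 2π = 5.867443 rad, q = (β − α − t + p) mod 2π = 4.099952 rad → L = 2.32·(5.867443 + 4.316019 + 4.099952) = 2.32·14.283413 = 33.137519 m
Shortest: LSL with L = 20.836682 m ≈ 20.8367 m
Convert LSL to answer units (arcs ×180/π): t = 3.709434·180/π = 212.5349°, p = ρ·p = 2.32·3.329952 = 7.7255 m, q = 1.941942·180/π = 111.2651°, L = 20.8367 m.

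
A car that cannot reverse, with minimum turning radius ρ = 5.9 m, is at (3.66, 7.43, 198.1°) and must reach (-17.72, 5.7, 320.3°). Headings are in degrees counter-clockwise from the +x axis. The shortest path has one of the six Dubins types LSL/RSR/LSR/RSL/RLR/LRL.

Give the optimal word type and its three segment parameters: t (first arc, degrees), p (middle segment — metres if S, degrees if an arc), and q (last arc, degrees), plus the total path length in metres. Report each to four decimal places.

Let ψ = atan2(Δy, Δx) = atan2(-1.73, -21.38) = -175.3739° be the start→goal bearing.
Normalize: d = |goal − start| / ρ = 21.449879/5.9 = 3.635573, α = (θ_start − ψ) mod 360° = 13.4739° = 0.235164 rad, β = (θ_goal − ψ) mod 360° = 135.6739° = 2.367956 rad.
Common terms: sin α = 0.233002, cos α = 0.972476, sin β = 0.698741, cos β = -0.715374, cos(α−β) = -0.532876, d² = 13.217389. Work in radians in the unit-radius frame; every candidate has L = ρ·(t + p + q).
LSL: p² = 2 + d² − 2cos(α−β) + 2d(sin α − sin β) = 12.896685; p = √p² = 3.591195; φ = atan2(cos β − cos α, d + sin α − sin β) = -0.489287 rad; t = (φ − α) mod 2π = 5.558734 rad, q = (β − φ) mod 2π = 2.857243 rad → L = 5.9·(5.558734 + 3.591195 + 2.857243) = 5.9·12.007173 = 70.842321 m
RSR: p² = 2 + d² − 2cos(α−β) + 2d(sin β − sin α) = 19.669598; p = √p² = 4.435042; φ = atan2(cos α − cos β, d − sin α + sin β) = 0.390414 rad; t = (α − φ) mod 2π = 6.127935 rad, q = (φ − β) mod 2π = 4.305643 rad → L = 5.9·(6.127935 + 4.435042 + 4.305643) = 5.9·14.868620 = 87.724860 m
LSR: p² = d² − 2 + 2cos(α−β) + 2d(sin α + sin β) = 16.926479; p = √p² = 4.114180; φ = atan2(−cos α − cos β, d + sin α + sin β) − atan2(−2, p) = 0.396253 rad; t = (φ − α) mod 2π = 0.161089 rad, q = (φ − β) mod 2π = 4.311482 rad → L = 5.9·(0.161089 + 4.114180 + 4.311482) = 5.9·8.586751 = 50.661831 m
RSL: p² = d² − 2 + 2cos(α−β) − 2d(sin α + sin β) = 3.376793; p = √p² = 1.837605; φ = atan2(cos α + cos β, d − sin α − sin β) − atan2(2, p) = -0.732887 rad; t = (α − φ) mod 2π = 0.968050 rad, q = (β − φ) mod 2π = 3.100843 rad → L = 5.9·(0.968050 + 1.837605 + 3.100843) = 5.9·5.906498 = 34.848340 m
RLR: c = (6 − d² + 2cos(α−β) + 2d(sin α − sin β))/8 = -1.458700, |c| > 1 → infeasible
LRL: c = (6 − d² + 2cos(α−β) − 2d(sin α − sin β))/8 = -0.612086; p = 2π − arccos c = 4.053694 rad; φ = atan2(cos β − cos α, d + sin α − sin β) = -0.489287 rad; t = (φ − α + p/2) mod 2π = 1.302396 rad, q = (β − α − t + p) mod 2π = 4.884090 rad → L = 5.9·(1.302396 + 4.053694 + 4.884090) = 5.9·10.240180 = 60.417061 m
Shortest: RSL with L = 34.848340 m ≈ 34.8483 m
Convert RSL to answer units (arcs ×180/π): t = 0.968050·180/π = 55.4652°, p = ρ·p = 5.9·1.837605 = 10.8419 m, q = 3.100843·180/π = 177.6652°, L = 34.8483 m.

RSL: t = 55.4652°, p = 10.8419 m, q = 177.6652°, L = 34.8483 m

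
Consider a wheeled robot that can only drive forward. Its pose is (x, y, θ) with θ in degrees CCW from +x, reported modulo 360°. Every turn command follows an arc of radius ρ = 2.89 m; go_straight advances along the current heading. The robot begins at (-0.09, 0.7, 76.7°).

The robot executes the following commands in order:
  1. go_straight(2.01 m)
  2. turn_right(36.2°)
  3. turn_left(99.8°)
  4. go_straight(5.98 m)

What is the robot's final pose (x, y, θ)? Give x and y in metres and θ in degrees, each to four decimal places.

set_pose: (x, y, θ) = (-0.0900, 0.7000, 76.7000°), ρ = 2.89
go_straight(2.01): x += 2.01·cos θ, y += 2.01·sin θ → (0.3724, 2.6561, 76.7000°)
turn_right(36.2°): centre at ρ to the right, rotate −36.2° → (1.3080, 4.1888, 40.5000°)
turn_left(99.8°): centre at ρ to the left, rotate +99.8° → (1.2771, 8.6100, 140.3000°)
go_straight(5.98): x += 5.98·cos θ, y += 5.98·sin θ → (-3.3239, 12.4298, 140.3000°)

(-3.3239, 12.4298, 140.3000°)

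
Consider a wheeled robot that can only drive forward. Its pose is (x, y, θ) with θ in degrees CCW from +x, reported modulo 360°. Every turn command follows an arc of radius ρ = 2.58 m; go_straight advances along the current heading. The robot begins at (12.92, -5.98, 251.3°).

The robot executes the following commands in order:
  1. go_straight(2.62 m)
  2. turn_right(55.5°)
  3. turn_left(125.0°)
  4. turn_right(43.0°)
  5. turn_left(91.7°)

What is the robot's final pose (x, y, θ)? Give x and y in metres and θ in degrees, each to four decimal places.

set_pose: (x, y, θ) = (12.9200, -5.9800, 251.3000°), ρ = 2.58
go_straight(2.62): x += 2.62·cos θ, y += 2.62·sin θ → (12.0800, -8.4617, 251.3000°)
turn_right(55.5°): centre at ρ to the right, rotate −55.5° → (10.3387, -10.1170, 195.8000°)
turn_left(125.0°): centre at ρ to the left, rotate +125.0° → (9.4105, -14.5989, 320.8000°)
turn_right(43.0°): centre at ρ to the right, rotate −43.0° → (10.3360, -16.2481, 277.8000°)
turn_left(91.7°): centre at ρ to the left, rotate +91.7° → (13.3180, -18.4426, 369.5000° ≡ 9.5000°)

(13.3180, -18.4426, 9.5000°)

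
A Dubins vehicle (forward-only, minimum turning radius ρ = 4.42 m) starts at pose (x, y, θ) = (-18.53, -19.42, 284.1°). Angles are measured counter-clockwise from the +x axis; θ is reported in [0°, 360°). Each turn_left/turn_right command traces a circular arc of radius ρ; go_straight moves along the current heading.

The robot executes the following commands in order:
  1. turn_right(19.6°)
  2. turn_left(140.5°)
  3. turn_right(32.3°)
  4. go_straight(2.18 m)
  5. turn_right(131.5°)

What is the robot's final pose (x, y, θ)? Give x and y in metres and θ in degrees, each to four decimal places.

set_pose: (x, y, θ) = (-18.5300, -19.4200, 284.1000°), ρ = 4.42
turn_right(19.6°): centre at ρ to the right, rotate −19.6° → (-18.4172, -20.9204, 264.5000°)
turn_left(140.5°): centre at ρ to the left, rotate +140.5° → (-10.8921, -24.4695, 405.0000° ≡ 45.0000°)
turn_right(32.3°): centre at ρ to the right, rotate −32.3° → (-8.7384, -23.2830, 12.7000°)
go_straight(2.18): x += 2.18·cos θ, y += 2.18·sin θ → (-6.6118, -22.8038, 12.7000°)
turn_right(131.5°): centre at ρ to the right, rotate −131.5° → (-1.7668, -29.2450, -118.8000° ≡ 241.2000°)

(-1.7668, -29.2450, 241.2000°)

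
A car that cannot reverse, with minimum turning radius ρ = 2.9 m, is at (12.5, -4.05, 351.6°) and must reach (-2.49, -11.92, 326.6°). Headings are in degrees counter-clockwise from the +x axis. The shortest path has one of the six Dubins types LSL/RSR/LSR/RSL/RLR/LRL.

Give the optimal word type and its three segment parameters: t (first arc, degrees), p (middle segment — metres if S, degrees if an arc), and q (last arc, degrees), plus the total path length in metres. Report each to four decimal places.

Let ψ = atan2(Δy, Δx) = atan2(-7.87, -14.99) = -152.2998° be the start→goal bearing.
Normalize: d = |goal − start| / ρ = 16.930357/2.9 = 5.838054, α = (θ_start − ψ) mod 360° = 143.8998° = 2.511525 rad, β = (θ_goal − ψ) mod 360° = 118.8998° = 2.075193 rad.
Common terms: sin α = 0.589199, cos α = -0.807988, sin β = 0.875466, cos β = -0.483279, cos(α−β) = 0.906308, d² = 34.082878. Work in radians in the unit-radius frame; every candidate has L = ρ·(t + p + q).
LSL: p² = 2 + d² − 2cos(α−β) + 2d(sin α − sin β) = 30.927778; p = √p² = 5.561275; φ = atan2(cos β − cos α, d + sin α − sin β) = 0.058421 rad; t = (φ − α) mod 2π = 3.830081 rad, q = (β − φ) mod 2π = 2.016772 rad → L = 2.9·(3.830081 + 5.561275 + 2.016772) = 2.9·11.408128 = 33.083571 m
RSR: p² = 2 + d² − 2cos(α−β) + 2d(sin β − sin α) = 37.612745; p = √p² = 6.132923; φ = atan2(cos α − cos β, d − sin α + sin β) = -0.052970 rad; t = (α − φ) mod 2π = 2.564495 rad, q = (φ − β) mod 2π = 4.155023 rad → L = 2.9·(2.564495 + 6.132923 + 4.155023) = 2.9·12.852441 = 37.272078 m
LSR: p² = d² − 2 + 2cos(α−β) + 2d(sin α + sin β) = 50.997091; p = √p² = 7.141225; φ = atan2(−cos α − cos β, d + sin α + sin β) − atan2(−2, p) = 0.448079 rad; t = (φ − α) mod 2π = 4.219739 rad, q = (φ − β) mod 2π = 4.656072 rad → L = 2.9·(4.219739 + 7.141225 + 4.656072) = 2.9·16.017036 = 46.449404 m
RSL: p² = d² − 2 + 2cos(α−β) − 2d(sin α + sin β) = 16.793895; p = √p² = 4.098036; φ = atan2(cos α + cos β, d − sin α − sin β) − atan2(2, p) = -0.741131 rad; t = (α − φ) mod 2π = 3.252656 rad, q = (β − φ) mod 2π = 2.816324 rad → L = 2.9·(3.252656 + 4.098036 + 2.816324) = 2.9·10.167015 = 29.484345 m
RLR: c = (6 − d² + 2cos(α−β) + 2d(sin α − sin β))/8 = -3.701593, |c| > 1 → infeasible
LRL: c = (6 − d² + 2cos(α−β) − 2d(sin α − sin β))/8 = -2.865972, |c| > 1 → infeasible
Shortest: RSL with L = 29.484345 m ≈ 29.4843 m
Convert RSL to answer units (arcs ×180/π): t = 3.252656·180/π = 186.3635°, p = ρ·p = 2.9·4.098036 = 11.8843 m, q = 2.816324·180/π = 161.3635°, L = 29.4843 m.

RSL: t = 186.3635°, p = 11.8843 m, q = 161.3635°, L = 29.4843 m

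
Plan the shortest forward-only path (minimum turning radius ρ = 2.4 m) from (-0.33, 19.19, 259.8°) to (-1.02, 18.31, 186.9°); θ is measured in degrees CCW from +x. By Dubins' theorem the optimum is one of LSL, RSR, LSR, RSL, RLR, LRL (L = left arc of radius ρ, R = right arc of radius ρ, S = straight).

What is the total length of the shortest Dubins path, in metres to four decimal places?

Let ψ = atan2(Δy, Δx) = atan2(-0.88, -0.69) = -128.0997° be the start→goal bearing.
Normalize: d = |goal − start| / ρ = 1.118258/2.4 = 0.465941, α = (θ_start − ψ) mod 360° = 27.8997° = 0.486941 rad, β = (θ_goal − ψ) mod 360° = 314.9997° = 5.497781 rad.
Common terms: sin α = 0.467925, cos α = 0.883768, sin β = -0.707111, cos β = 0.707103, cos(α−β) = 0.294040, d² = 0.217101. Work in radians in the unit-radius frame; every candidate has L = ρ·(t + p + q).
LSL: p² = 2 + d² − 2cos(α−β) + 2d(sin α − sin β) = 2.724014; p = √p² = 1.650459; φ = atan2(cos β − cos α, d + sin α − sin β) = -0.107246 rad; t = (φ − α) mod 2π = 5.688998 rad, q = (β − φ) mod 2π = 5.605027 rad → L = 2.4·(5.688998 + 1.650459 + 5.605027) = 2.4·12.944484 = 31.066762 m
RSR: p² = 2 + d² − 2cos(α−β) + 2d(sin β − sin α) = 0.534026; p = √p² = 0.730771; φ = atan2(cos α − cos β, d − sin α + sin β) = 2.897421 rad; t = (α − φ) mod 2π = 3.872705 rad, q = (φ − β) mod 2π = 3.682825 rad → L = 2.4·(3.872705 + 0.730771 + 3.682825) = 2.4·8.286301 = 19.887123 m
LSR: p² = d² − 2 + 2cos(α−β) + 2d(sin α + sin β) = -1.417712 < 0 → infeasible
RSL: p² = d² − 2 + 2cos(α−β) − 2d(sin α + sin β) = -0.971926 < 0 → infeasible
RLR: c = (6 − d² + 2cos(α−β) + 2d(sin α − sin β))/8 = 0.933247; p = 2π − arccos c = 5.915736 rad; φ = atan2(cos α − cos β, d − sin α + sin β) = 2.897421 rad; t = (α − φ + p/2) mod 2π = 0.547388 rad, q = (α − β − t + p) mod 2π = 0.357508 rad → L = 2.4·(0.547388 + 5.915736 + 0.357508) = 2.4·6.820632 = 16.369516 m
LRL: c = (6 − d² + 2cos(α−β) − 2d(sin α − sin β))/8 = 0.659498; p = 2π − arccos c = 5.432540 rad; φ = atan2(cos β − cos α, d + sin α − sin β) = -0.107246 rad; t = (φ − α + p/2) mod 2π = 2.122083 rad, q = (β − α − t + p) mod 2π = 2.038112 rad → L = 2.4·(2.122083 + 5.432540 + 2.038112) = 2.4·9.592735 = 23.022564 m
Shortest: RLR with L = 16.369516 m ≈ 16.3695 m

16.3695 m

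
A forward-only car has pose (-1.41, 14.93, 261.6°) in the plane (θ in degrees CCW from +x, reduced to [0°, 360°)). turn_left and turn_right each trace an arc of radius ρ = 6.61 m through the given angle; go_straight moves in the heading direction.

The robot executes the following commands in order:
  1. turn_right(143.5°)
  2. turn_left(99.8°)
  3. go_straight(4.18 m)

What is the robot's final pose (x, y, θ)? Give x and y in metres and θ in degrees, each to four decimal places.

set_pose: (x, y, θ) = (-1.4100, 14.9300, 261.6000°), ρ = 6.61
turn_right(143.5°): centre at ρ to the right, rotate −143.5° → (-13.7799, 12.7822, 118.1000°)
turn_left(99.8°): centre at ρ to the left, rotate +99.8° → (-23.6712, 14.8847, 217.9000°)
go_straight(4.18): x += 4.18·cos θ, y += 4.18·sin θ → (-26.9696, 12.3170, 217.9000°)

(-26.9696, 12.3170, 217.9000°)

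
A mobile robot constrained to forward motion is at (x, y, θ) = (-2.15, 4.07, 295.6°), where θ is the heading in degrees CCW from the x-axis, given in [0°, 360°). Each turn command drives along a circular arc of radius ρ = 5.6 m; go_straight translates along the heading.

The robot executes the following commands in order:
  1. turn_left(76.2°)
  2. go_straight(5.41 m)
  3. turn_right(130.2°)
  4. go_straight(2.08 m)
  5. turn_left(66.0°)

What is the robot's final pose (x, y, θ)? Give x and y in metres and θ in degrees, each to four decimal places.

(14.9122, -13.9408, 307.6000°)

set_pose: (x, y, θ) = (-2.1500, 4.0700, 295.6000°), ρ = 5.6
turn_left(76.2°): centre at ρ to the left, rotate +76.2° → (4.0454, 1.0080, 371.8000° ≡ 11.8000°)
go_straight(5.41): x += 5.41·cos θ, y += 5.41·sin θ → (9.3411, 2.1143, 11.8000°)
turn_right(130.2°): centre at ρ to the right, rotate −130.2° → (15.4123, -6.0308, -118.4000° ≡ 241.6000°)
go_straight(2.08): x += 2.08·cos θ, y += 2.08·sin θ → (14.4230, -7.8605, 241.6000°)
turn_left(66.0°): centre at ρ to the left, rotate +66.0° → (14.9122, -13.9408, 307.6000°)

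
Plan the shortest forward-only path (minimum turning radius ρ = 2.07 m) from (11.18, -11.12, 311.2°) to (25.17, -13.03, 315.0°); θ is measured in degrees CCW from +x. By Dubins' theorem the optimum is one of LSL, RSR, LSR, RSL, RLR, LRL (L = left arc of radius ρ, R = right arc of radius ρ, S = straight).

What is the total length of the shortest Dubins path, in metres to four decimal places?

Let ψ = atan2(Δy, Δx) = atan2(-1.91, 13.99) = -7.7743° be the start→goal bearing.
Normalize: d = |goal − start| / ρ = 14.119780/2.07 = 6.821150, α = (θ_start − ψ) mod 360° = 318.9743° = 5.567152 rad, β = (θ_goal − ψ) mod 360° = 322.7743° = 5.633474 rad.
Common terms: sin α = -0.656397, cos α = 0.754415, sin β = -0.604956, cos β = 0.796259, cos(α−β) = 0.997801, d² = 46.528087. Work in radians in the unit-radius frame; every candidate has L = ρ·(t + p + q).
LSL: p² = 2 + d² − 2cos(α−β) + 2d(sin α − sin β) = 45.830708; p = √p² = 6.769838; φ = atan2(cos β − cos α, d + sin α − sin β) = 0.006181 rad; t = (φ − α) mod 2π = 0.722214 rad, q = (β − φ) mod 2π = 5.627293 rad → L = 2.07·(0.722214 + 6.769838 + 5.627293) = 2.07·13.119346 = 27.157046 m
RSR: p² = 2 + d² − 2cos(α−β) + 2d(sin β − sin α) = 47.234260; p = √p² = 6.872719; φ = atan2(cos α − cos β, d − sin α + sin β) = -0.006088 rad; t = (α − φ) mod 2π = 5.573240 rad, q = (φ − β) mod 2π = 0.643623 rad → L = 2.07·(5.573240 + 6.872719 + 0.643623) = 2.07·13.089581 = 27.095433 m
LSR: p² = d² − 2 + 2cos(α−β) + 2d(sin α + sin β) = 29.315924; p = √p² = 5.414418; φ = atan2(−cos α − cos β, d + sin α + sin β) − atan2(−2, p) = 0.081842 rad; t = (φ − α) mod 2π = 0.797875 rad, q = (φ − β) mod 2π = 0.731553 rad → L = 2.07·(0.797875 + 5.414418 + 0.731553) = 2.07·6.943846 = 14.373762 m
RSL: p² = d² − 2 + 2cos(α−β) − 2d(sin α + sin β) = 63.731456; p = √p² = 7.983198; φ = atan2(cos α + cos β, d − sin α − sin β) − atan2(2, p) = -0.055921 rad; t = (α − φ) mod 2π = 5.623073 rad, q = (β − φ) mod 2π = 5.689396 rad → L = 2.07·(5.623073 + 7.983198 + 5.689396) = 2.07·19.295667 = 39.942032 m
RLR: c = (6 − d² + 2cos(α−β) + 2d(sin α − sin β))/8 = -4.904282, |c| > 1 → infeasible
LRL: c = (6 − d² + 2cos(α−β) − 2d(sin α − sin β))/8 = -4.728839, |c| > 1 → infeasible
Shortest: LSR with L = 14.373762 m ≈ 14.3738 m

14.3738 m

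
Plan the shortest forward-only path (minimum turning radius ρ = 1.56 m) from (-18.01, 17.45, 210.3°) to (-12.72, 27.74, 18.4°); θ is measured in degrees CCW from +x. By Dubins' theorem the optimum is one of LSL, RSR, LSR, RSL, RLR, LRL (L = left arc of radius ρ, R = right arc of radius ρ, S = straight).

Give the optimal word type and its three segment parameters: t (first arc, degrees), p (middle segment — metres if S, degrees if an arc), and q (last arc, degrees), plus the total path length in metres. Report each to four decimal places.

RSR: t = 161.6571°, p = 9.9424 m, q = 30.2429°, L = 15.1673 m

Let ψ = atan2(Δy, Δx) = atan2(10.29, 5.29) = 62.7927° be the start→goal bearing.
Normalize: d = |goal − start| / ρ = 11.570143/1.56 = 7.416758, α = (θ_start − ψ) mod 360° = 147.5073° = 2.574488 rad, β = (θ_goal − ψ) mod 360° = 315.6073° = 5.508387 rad.
Common terms: sin α = 0.537192, cos α = -0.843460, sin β = -0.699572, cos β = 0.714562, cos(α−β) = -0.978509, d² = 55.008300. Work in radians in the unit-radius frame; every candidate has L = ρ·(t + p + q).
LSL: p² = 2 + d² − 2cos(α−β) + 2d(sin α − sin β) = 77.310882; p = √p² = 8.792661; φ = atan2(cos β − cos α, d + sin α − sin β) = 0.178136 rad; t = (φ − α) mod 2π = 3.886834 rad, q = (β − φ) mod 2π = 5.330250 rad → L = 1.56·(3.886834 + 8.792661 + 5.330250) = 1.56·18.009744 = 28.095201 m
RSR: p² = 2 + d² − 2cos(α−β) + 2d(sin β − sin α) = 40.619755; p = √p² = 6.373363; φ = atan2(cos α − cos β, d − sin α + sin β) = -0.246961 rad; t = (α − φ) mod 2π = 2.821449 rad, q = (φ − β) mod 2π = 0.527838 rad → L = 1.56·(2.821449 + 6.373363 + 0.527838) = 1.56·9.722650 = 15.167334 m
LSR: p² = d² − 2 + 2cos(α−β) + 2d(sin α + sin β) = 48.642614; p = √p² = 6.974426; φ = atan2(−cos α − cos β, d + sin α + sin β) − atan2(−2, p) = 0.297034 rad; t = (φ − α) mod 2π = 4.005732 rad, q = (φ − β) mod 2π = 1.071833 rad → L = 1.56·(4.005732 + 6.974426 + 1.071833) = 1.56·12.051990 = 18.801105 m
RSL: p² = d² − 2 + 2cos(α−β) − 2d(sin α + sin β) = 53.459951; p = √p² = 7.311631; φ = atan2(cos α + cos β, d − sin α − sin β) − atan2(2, p) = -0.284011 rad; t = (α − φ) mod 2π = 2.858499 rad, q = (β − φ) mod 2π = 5.792397 rad → L = 1.56·(2.858499 + 7.311631 + 5.792397) = 1.56·15.962527 = 24.901543 m
RLR: c = (6 − d² + 2cos(α−β) + 2d(sin α − sin β))/8 = -4.077469, |c| > 1 → infeasible
LRL: c = (6 − d² + 2cos(α−β) − 2d(sin α − sin β))/8 = -8.663860, |c| > 1 → infeasible
Shortest: RSR with L = 15.167334 m ≈ 15.1673 m
Convert RSR to answer units (arcs ×180/π): t = 2.821449·180/π = 161.6571°, p = ρ·p = 1.56·6.373363 = 9.9424 m, q = 0.527838·180/π = 30.2429°, L = 15.1673 m.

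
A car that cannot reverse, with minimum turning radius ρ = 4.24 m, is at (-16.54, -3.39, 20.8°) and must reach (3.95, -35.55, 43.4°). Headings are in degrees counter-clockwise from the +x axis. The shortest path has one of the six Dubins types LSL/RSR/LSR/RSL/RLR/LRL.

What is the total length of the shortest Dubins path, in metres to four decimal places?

Let ψ = atan2(Δy, Δx) = atan2(-32.16, 20.49) = -57.4977° be the start→goal bearing.
Normalize: d = |goal − start| / ρ = 38.132738/4.24 = 8.993570, α = (θ_start − ψ) mod 360° = 78.2977° = 1.366553 rad, β = (θ_goal − ψ) mod 360° = 100.8977° = 1.760997 rad.
Common terms: sin α = 0.979215, cos α = 0.202827, sin β = 0.981966, cos β = -0.189056, cos(α−β) = 0.923210, d² = 80.884306. Work in radians in the unit-radius frame; every candidate has L = ρ·(t + p + q).
LSL: p² = 2 + d² − 2cos(α−β) + 2d(sin α − sin β) = 80.988391; p = √p² = 8.999355; φ = atan2(cos β − cos α, d + sin α − sin β) = -0.043559 rad; t = (φ − α) mod 2π = 4.873073 rad, q = (β − φ) mod 2π = 1.804556 rad → L = 4.24·(4.873073 + 8.999355 + 1.804556) = 4.24·15.676985 = 66.470415 m
RSR: p² = 2 + d² − 2cos(α−β) + 2d(sin β − sin α) = 81.087380; p = √p² = 9.004853; φ = atan2(cos α − cos β, d − sin α + sin β) = 0.043533 rad; t = (α − φ) mod 2π = 1.323020 rad, q = (φ − β) mod 2π = 4.565721 rad → L = 4.24·(1.323020 + 9.004853 + 4.565721) = 4.24·14.893594 = 63.148839 m
LSR: p² = d² − 2 + 2cos(α−β) + 2d(sin α + sin β) = 116.006764; p = √p² = 10.770644; φ = atan2(−cos α − cos β, d + sin α + sin β) − atan2(−2, p) = 0.182342 rad; t = (φ − α) mod 2π = 5.098974 rad, q = (φ − β) mod 2π = 4.704530 rad → L = 4.24·(5.098974 + 10.770644 + 4.704530) = 4.24·20.574148 = 87.234388 m
RSL: p² = d² − 2 + 2cos(α−β) − 2d(sin α + sin β) = 45.454689; p = √p² = 6.742009; φ = atan2(cos α + cos β, d − sin α − sin β) − atan2(2, p) = -0.286420 rad; t = (α − φ) mod 2π = 1.652973 rad, q = (β − φ) mod 2π = 2.047417 rad → L = 4.24·(1.652973 + 6.742009 + 2.047417) = 4.24·10.442399 = 44.275771 m
RLR: c = (6 − d² + 2cos(α−β) + 2d(sin α − sin β))/8 = -9.135923, |c| > 1 → infeasible
LRL: c = (6 − d² + 2cos(α−β) − 2d(sin α − sin β))/8 = -9.123549, |c| > 1 → infeasible
Shortest: RSL with L = 44.275771 m ≈ 44.2758 m

44.2758 m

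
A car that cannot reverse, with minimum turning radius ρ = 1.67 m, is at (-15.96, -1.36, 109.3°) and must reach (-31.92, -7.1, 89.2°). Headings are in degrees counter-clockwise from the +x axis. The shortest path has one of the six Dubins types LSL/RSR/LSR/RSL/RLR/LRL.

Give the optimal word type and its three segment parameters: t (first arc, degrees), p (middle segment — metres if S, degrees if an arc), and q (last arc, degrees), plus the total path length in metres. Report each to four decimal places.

Let ψ = atan2(Δy, Δx) = atan2(-5.74, -15.96) = -160.2189° be the start→goal bearing.
Normalize: d = |goal − start| / ρ = 16.960814/1.67 = 10.156176, α = (θ_start − ψ) mod 360° = 269.5189° = 4.703993 rad, β = (θ_goal − ψ) mod 360° = 249.4189° = 4.353181 rad.
Common terms: sin α = -0.999965, cos α = -0.008396, sin β = -0.936176, cos β = -0.351532, cos(α−β) = 0.939094, d² = 103.147908. Work in radians in the unit-radius frame; every candidate has L = ρ·(t + p + q).
LSL: p² = 2 + d² − 2cos(α−β) + 2d(sin α − sin β) = 101.974013; p = √p² = 10.098218; φ = atan2(cos β − cos α, d + sin α − sin β) = -0.033986 rad; t = (φ − α) mod 2π = 1.545206 rad, q = (β − φ) mod 2π = 4.387168 rad → L = 1.67·(1.545206 + 10.098218 + 4.387168) = 1.67·16.030592 = 26.771089 m
RSR: p² = 2 + d² − 2cos(α−β) + 2d(sin β − sin α) = 104.565425; p = √p² = 10.225724; φ = atan2(cos α − cos β, d − sin α + sin β) = 0.033562 rad; t = (α − φ) mod 2π = 4.670430 rad, q = (φ − β) mod 2π = 1.963566 rad → L = 1.67·(4.670430 + 10.225724 + 1.963566) = 1.67·16.859720 = 28.155733 m
LSR: p² = d² − 2 + 2cos(α−β) + 2d(sin α + sin β) = 63.698531; p = √p² = 7.981136; φ = atan2(−cos α − cos β, d + sin α + sin β) − atan2(−2, p) = 0.289294 rad; t = (φ − α) mod 2π = 1.868486 rad, q = (φ − β) mod 2π = 2.219297 rad → L = 1.67·(1.868486 + 7.981136 + 2.219297) = 1.67·12.068920 = 20.155096 m
RSL: p² = d² − 2 + 2cos(α−β) − 2d(sin α + sin β) = 142.353662; p = √p² = 11.931205; φ = atan2(cos α + cos β, d − sin α − sin β) − atan2(2, p) = -0.195840 rad; t = (α − φ) mod 2π = 4.899832 rad, q = (β − φ) mod 2π = 4.549021 rad → L = 1.67·(4.899832 + 11.931205 + 4.549021) = 1.67·21.380059 = 35.704699 m
RLR: c = (6 − d² + 2cos(α−β) + 2d(sin α − sin β))/8 = -12.070678, |c| > 1 → infeasible
LRL: c = (6 − d² + 2cos(α−β) − 2d(sin α − sin β))/8 = -11.746752, |c| > 1 → infeasible
Shortest: LSR with L = 20.155096 m ≈ 20.1551 m
Convert LSR to answer units (arcs ×180/π): t = 1.868486·180/π = 107.0564°, p = ρ·p = 1.67·7.981136 = 13.3285 m, q = 2.219297·180/π = 127.1564°, L = 20.1551 m.

LSR: t = 107.0564°, p = 13.3285 m, q = 127.1564°, L = 20.1551 m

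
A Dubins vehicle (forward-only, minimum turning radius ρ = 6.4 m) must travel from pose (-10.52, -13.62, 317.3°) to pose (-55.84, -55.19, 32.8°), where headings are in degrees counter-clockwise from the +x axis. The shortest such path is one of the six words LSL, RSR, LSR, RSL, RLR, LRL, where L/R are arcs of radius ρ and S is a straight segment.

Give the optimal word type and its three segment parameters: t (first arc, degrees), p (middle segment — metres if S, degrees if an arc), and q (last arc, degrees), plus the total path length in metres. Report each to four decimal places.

RSL: t = 115.5767°, p = 52.9443 m, q = 191.0767°, L = 87.1978 m

Let ψ = atan2(Δy, Δx) = atan2(-41.57, -45.32) = -137.4712° be the start→goal bearing.
Normalize: d = |goal − start| / ρ = 61.497702/6.4 = 9.609016, α = (θ_start − ψ) mod 360° = 94.7712° = 1.654070 rad, β = (θ_goal − ψ) mod 360° = 170.2712° = 2.971794 rad.
Common terms: sin α = 0.996535, cos α = -0.083178, sin β = 0.168984, cos β = -0.985619, cos(α−β) = 0.250380, d² = 92.333186. Work in radians in the unit-radius frame; every candidate has L = ρ·(t + p + q).
LSL: p² = 2 + d² − 2cos(α−β) + 2d(sin α − sin β) = 109.736319; p = √p² = 10.475510; φ = atan2(cos β − cos α, d + sin α − sin β) = -0.086255 rad; t = (φ − α) mod 2π = 4.542861 rad, q = (β − φ) mod 2π = 3.058048 rad → L = 6.4·(4.542861 + 10.475510 + 3.058048) = 6.4·18.076419 = 115.689084 m
RSR: p² = 2 + d² − 2cos(α−β) + 2d(sin β − sin α) = 77.928533; p = √p² = 8.827714; φ = atan2(cos α − cos β, d − sin α + sin β) = 0.102407 rad; t = (α − φ) mod 2π = 1.551663 rad, q = (φ − β) mod 2π = 3.413799 rad → L = 6.4·(1.551663 + 8.827714 + 3.413799) = 6.4·13.793176 = 88.276324 m
LSR: p² = d² − 2 + 2cos(α−β) + 2d(sin α + sin β) = 113.232925; p = √p² = 10.641096; φ = atan2(−cos α − cos β, d + sin α + sin β) − atan2(−2, p) = 0.284656 rad; t = (φ − α) mod 2π = 4.913771 rad, q = (φ − β) mod 2π = 3.596048 rad → L = 6.4·(4.913771 + 10.641096 + 3.596048) = 6.4·19.150915 = 122.565858 m
RSL: p² = d² − 2 + 2cos(α−β) − 2d(sin α + sin β) = 68.434967; p = √p² = 8.272543; φ = atan2(cos α + cos β, d − sin α − sin β) − atan2(2, p) = -0.363124 rad; t = (α − φ) mod 2π = 2.017195 rad, q = (β − φ) mod 2π = 3.334918 rad → L = 6.4·(2.017195 + 8.272543 + 3.334918) = 6.4·13.624656 = 87.197796 m
RLR: c = (6 − d² + 2cos(α−β) + 2d(sin α − sin β))/8 = -8.741067, |c| > 1 → infeasible
LRL: c = (6 − d² + 2cos(α−β) − 2d(sin α − sin β))/8 = -12.717040, |c| > 1 → infeasible
Shortest: RSL with L = 87.197796 m ≈ 87.1978 m
Convert RSL to answer units (arcs ×180/π): t = 2.017195·180/π = 115.5767°, p = ρ·p = 6.4·8.272543 = 52.9443 m, q = 3.334918·180/π = 191.0767°, L = 87.1978 m.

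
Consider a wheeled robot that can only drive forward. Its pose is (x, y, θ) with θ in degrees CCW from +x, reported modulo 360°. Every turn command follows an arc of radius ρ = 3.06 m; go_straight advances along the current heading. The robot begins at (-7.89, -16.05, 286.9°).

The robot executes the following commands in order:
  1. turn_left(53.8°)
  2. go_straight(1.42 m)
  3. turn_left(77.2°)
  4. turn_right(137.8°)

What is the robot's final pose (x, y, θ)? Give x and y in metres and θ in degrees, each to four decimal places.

(4.5750, -18.3453, 280.1000°)

set_pose: (x, y, θ) = (-7.8900, -16.0500, 286.9000°), ρ = 3.06
turn_left(53.8°): centre at ρ to the left, rotate +53.8° → (-5.9735, -18.0485, 340.7000°)
go_straight(1.42): x += 1.42·cos θ, y += 1.42·sin θ → (-4.6333, -18.5178, 340.7000°)
turn_left(77.2°): centre at ρ to the left, rotate +77.2° → (-1.0298, -17.2559, 417.9000° ≡ 57.9000°)
turn_right(137.8°): centre at ρ to the right, rotate −137.8° → (4.5750, -18.3453, -79.9000° ≡ 280.1000°)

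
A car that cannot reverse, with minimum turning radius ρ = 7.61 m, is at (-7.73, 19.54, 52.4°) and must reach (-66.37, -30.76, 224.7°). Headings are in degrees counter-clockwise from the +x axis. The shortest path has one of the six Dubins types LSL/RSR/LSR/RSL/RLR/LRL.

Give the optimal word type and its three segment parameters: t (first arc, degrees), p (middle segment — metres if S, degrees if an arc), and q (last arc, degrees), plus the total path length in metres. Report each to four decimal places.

Let ψ = atan2(Δy, Δx) = atan2(-50.30, -58.64) = -139.3778° be the start→goal bearing.
Normalize: d = |goal − start| / ρ = 77.257618/7.61 = 10.152118, α = (θ_start − ψ) mod 360° = 191.7778° = 3.347154 rad, β = (θ_goal − ψ) mod 360° = 4.0778° = 0.071171 rad.
Common terms: sin α = -0.204117, cos α = -0.978947, sin β = 0.071111, cos β = 0.997468, cos(α−β) = -0.990983, d² = 103.065501. Work in radians in the unit-radius frame; every candidate has L = ρ·(t + p + q).
LSL: p² = 2 + d² − 2cos(α−β) + 2d(sin α − sin β) = 101.459185; p = √p² = 10.072695; φ = atan2(cos β − cos α, d + sin α − sin β) = 0.197497 rad; t = (φ − α) mod 2π = 3.133528 rad, q = (β − φ) mod 2π = 6.156860 rad → L = 7.61·(3.133528 + 10.072695 + 6.156860) = 7.61·19.363083 = 147.353059 m
RSR: p² = 2 + d² − 2cos(α−β) + 2d(sin β − sin α) = 112.635750; p = √p² = 10.612999; φ = atan2(cos α − cos β, d − sin α + sin β) = -0.187319 rad; t = (α − φ) mod 2π = 3.534473 rad, q = (φ − β) mod 2π = 6.024695 rad → L = 7.61·(3.534473 + 10.612999 + 6.024695) = 7.61·20.172167 = 153.510194 m
LSR: p² = d² − 2 + 2cos(α−β) + 2d(sin α + sin β) = 96.382953; p = √p² = 9.817482; φ = atan2(−cos α − cos β, d + sin α + sin β) − atan2(−2, p) = 0.199120 rad; t = (φ − α) mod 2π = 3.135151 rad, q = (φ − β) mod 2π = 0.127949 rad → L = 7.61·(3.135151 + 9.817482 + 0.127949) = 7.61·13.080582 = 99.543227 m
RSL: p² = d² − 2 + 2cos(α−β) − 2d(sin α + sin β) = 101.784116; p = √p² = 10.088811; φ = atan2(cos α + cos β, d − sin α − sin β) − atan2(2, p) = -0.193901 rad; t = (α − φ) mod 2π = 3.541055 rad, q = (β − φ) mod 2π = 0.265072 rad → L = 7.61·(3.541055 + 10.088811 + 0.265072) = 7.61·13.894939 = 105.740484 m
RLR: c = (6 − d² + 2cos(α−β) + 2d(sin α − sin β))/8 = -13.079469, |c| > 1 → infeasible
LRL: c = (6 − d² + 2cos(α−β) − 2d(sin α − sin β))/8 = -11.682398, |c| > 1 → infeasible
Shortest: LSR with L = 99.543227 m ≈ 99.5432 m
Convert LSR to answer units (arcs ×180/π): t = 3.135151·180/π = 179.6309°, p = ρ·p = 7.61·9.817482 = 74.7110 m, q = 0.127949·180/π = 7.3309°, L = 99.5432 m.

LSR: t = 179.6309°, p = 74.7110 m, q = 7.3309°, L = 99.5432 m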